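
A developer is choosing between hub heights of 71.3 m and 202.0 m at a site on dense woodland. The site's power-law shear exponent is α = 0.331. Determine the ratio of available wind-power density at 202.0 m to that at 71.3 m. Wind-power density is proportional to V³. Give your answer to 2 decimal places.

Speed ratio: V_B/V_A = (z_B/z_A)^α = (202.0/71.3)^0.331 = (2.8331)^0.331 = 1.41156
Power-density ratio: P_B/P_A = (V_B/V_A)³ = (1.41156)³ = 2.81252

2.81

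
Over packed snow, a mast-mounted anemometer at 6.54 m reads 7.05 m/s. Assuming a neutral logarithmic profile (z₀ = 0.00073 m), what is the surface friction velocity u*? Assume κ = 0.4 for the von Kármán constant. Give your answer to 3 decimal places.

Log law: V(z) = (u*/κ) · ln(z/z₀) ⇒ u* = κ · V / ln(z/z₀)
u* = 0.4 × 7.05 / ln(6.54/0.00073) = 0.4 × 7.05 / 9.1004
   = 2.8200 / 9.1004 = 0.3099 m/s

u* ≈ 0.310 m/s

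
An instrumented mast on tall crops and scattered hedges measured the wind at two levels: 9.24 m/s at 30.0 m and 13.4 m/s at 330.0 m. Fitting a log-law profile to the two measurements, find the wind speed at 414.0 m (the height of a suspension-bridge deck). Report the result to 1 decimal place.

13.8 m/s

Log law: V ∝ ln(z/z₀). From the pair, with r = V₁/V₂ = 0.68955,
ln z₀ = (ln z₁ − r·ln z₂)/(1 − r) = (3.4012 − 0.68955×5.7991)/0.31045 = -1.9249 → z₀ = 0.1459 m
V₃ = V₁ · ln(z₃/z₀)/ln(z₁/z₀) = 9.24 × 7.9508/5.3261 = 13.7934 m/s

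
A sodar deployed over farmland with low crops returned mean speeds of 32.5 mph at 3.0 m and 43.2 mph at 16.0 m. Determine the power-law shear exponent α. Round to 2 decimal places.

Power law: V₂/V₁ = (z₂/z₁)^α ⇒ α = ln(V₂/V₁) / ln(z₂/z₁)
α = ln(43.2/32.5) / ln(16.0/3.0) = ln(1.3292) / ln(5.3333)
  = 0.28460 / 1.67398 = 0.17001

α ≈ 0.17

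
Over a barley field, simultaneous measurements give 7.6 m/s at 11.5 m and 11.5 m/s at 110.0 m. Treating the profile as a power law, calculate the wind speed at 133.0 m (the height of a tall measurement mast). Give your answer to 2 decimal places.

11.91 m/s

First find α: α = ln(V₂/V₁)/ln(z₂/z₁) = ln(11.5/7.6)/ln(110.0/11.5) = 0.41420/2.25813 = 0.1834
Extrapolate from 110.0 m to 133.0 m: V₃ = 11.5 × (133.0/110.0)^0.1834 = 11.5 × 1.0354 = 11.9076 m/s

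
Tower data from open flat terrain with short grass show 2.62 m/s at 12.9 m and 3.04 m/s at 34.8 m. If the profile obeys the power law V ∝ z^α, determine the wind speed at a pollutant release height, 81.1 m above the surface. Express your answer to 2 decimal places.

3.45 m/s

First find α: α = ln(V₂/V₁)/ln(z₂/z₁) = ln(3.04/2.62)/ln(34.8/12.9) = 0.14868/0.99239 = 0.1498
Extrapolate from 34.8 m to 81.1 m: V₃ = 3.04 × (81.1/34.8)^0.1498 = 3.04 × 1.1351 = 3.4508 m/s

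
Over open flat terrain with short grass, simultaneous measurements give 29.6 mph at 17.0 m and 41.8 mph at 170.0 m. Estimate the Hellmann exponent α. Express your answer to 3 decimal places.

Power law: V₂/V₁ = (z₂/z₁)^α ⇒ α = ln(V₂/V₁) / ln(z₂/z₁)
α = ln(41.8/29.6) / ln(170.0/17.0) = ln(1.4122) / ln(10.0000)
  = 0.34512 / 2.30259 = 0.14988

α ≈ 0.150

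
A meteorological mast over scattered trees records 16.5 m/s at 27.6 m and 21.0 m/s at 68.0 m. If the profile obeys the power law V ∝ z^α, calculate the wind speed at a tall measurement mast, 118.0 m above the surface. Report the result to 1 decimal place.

24.3 m/s

First find α: α = ln(V₂/V₁)/ln(z₂/z₁) = ln(21.0/16.5)/ln(68.0/27.6) = 0.24116/0.90169 = 0.2675
Extrapolate from 68.0 m to 118.0 m: V₃ = 21.0 × (118.0/68.0)^0.2675 = 21.0 × 1.1588 = 24.3355 m/s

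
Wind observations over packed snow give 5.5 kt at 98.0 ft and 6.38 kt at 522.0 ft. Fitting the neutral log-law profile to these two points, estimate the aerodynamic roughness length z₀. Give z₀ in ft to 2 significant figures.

z₀ ≈ 0.0028 ft

Log law: V(z) ∝ ln(z/z₀). With r = V₁/V₂ = 5.5/6.38 = 0.86207,
r · ln(z₂/z₀) = ln(z₁/z₀) ⇒ ln z₀ = (ln z₁ − r·ln z₂)/(1 − r)
ln z₀ = (4.58497 − 0.86207×6.25767) / 0.13793 = -5.8694
z₀ = exp(-5.8694) = 0.002825 ft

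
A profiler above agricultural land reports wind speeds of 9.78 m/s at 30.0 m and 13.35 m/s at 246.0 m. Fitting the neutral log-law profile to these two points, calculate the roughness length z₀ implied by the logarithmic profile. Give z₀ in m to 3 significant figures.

z₀ ≈ 0.0941 m

Log law: V(z) ∝ ln(z/z₀). With r = V₁/V₂ = 9.78/13.35 = 0.73258,
r · ln(z₂/z₀) = ln(z₁/z₀) ⇒ ln z₀ = (ln z₁ − r·ln z₂)/(1 − r)
ln z₀ = (3.40120 − 0.73258×5.50533) / 0.26742 = -2.3631
z₀ = exp(-2.3631) = 0.09413 m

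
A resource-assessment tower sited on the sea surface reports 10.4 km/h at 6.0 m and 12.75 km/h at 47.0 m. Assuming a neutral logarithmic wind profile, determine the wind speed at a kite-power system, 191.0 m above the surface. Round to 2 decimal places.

Log law: V ∝ ln(z/z₀). From the pair, with r = V₁/V₂ = 0.81569,
ln z₀ = (ln z₁ − r·ln z₂)/(1 − r) = (1.7918 − 0.81569×3.8501)/0.18431 = -7.3177 → z₀ = 0.0006637 m
V₃ = V₁ · ln(z₃/z₀)/ln(z₁/z₀) = 10.4 × 12.5700/9.1095 = 14.3508 km/h

14.35 km/h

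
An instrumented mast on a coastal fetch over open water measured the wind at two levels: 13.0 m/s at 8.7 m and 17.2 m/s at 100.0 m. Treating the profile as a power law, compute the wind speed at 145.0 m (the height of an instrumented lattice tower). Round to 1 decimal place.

First find α: α = ln(V₂/V₁)/ln(z₂/z₁) = ln(17.2/13.0)/ln(100.0/8.7) = 0.27996/2.44185 = 0.1147
Extrapolate from 100.0 m to 145.0 m: V₃ = 17.2 × (145.0/100.0)^0.1147 = 17.2 × 1.0435 = 17.9486 m/s

17.9 m/s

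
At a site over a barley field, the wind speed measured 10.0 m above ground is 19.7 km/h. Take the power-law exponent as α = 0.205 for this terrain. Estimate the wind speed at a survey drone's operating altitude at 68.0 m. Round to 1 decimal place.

Power-law profile: V₂ = V₁ · (z₂/z₁)^α
V₂ = 19.7 × (68.0/10.0)^0.205 = 19.7 × (6.8000)^0.205
    = 19.7 × 1.4814 = 29.1830 km/h

29.2 km/h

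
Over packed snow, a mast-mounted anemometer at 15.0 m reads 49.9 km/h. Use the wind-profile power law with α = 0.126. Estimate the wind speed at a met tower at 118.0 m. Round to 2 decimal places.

64.71 km/h

Power-law profile: V₂ = V₁ · (z₂/z₁)^α
V₂ = 49.9 × (118.0/15.0)^0.126 = 49.9 × (7.8667)^0.126
    = 49.9 × 1.2968 = 64.7098 km/h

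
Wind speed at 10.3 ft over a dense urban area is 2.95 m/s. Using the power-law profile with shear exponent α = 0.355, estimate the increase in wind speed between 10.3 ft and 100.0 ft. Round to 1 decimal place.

Power law: V₂ = V₁ · (z₂/z₁)^α = 2.95 × (9.7087)^0.355 = 6.6110 m/s
ΔV = 6.6110 − 2.95 = 3.6610 m/s

3.7 m/s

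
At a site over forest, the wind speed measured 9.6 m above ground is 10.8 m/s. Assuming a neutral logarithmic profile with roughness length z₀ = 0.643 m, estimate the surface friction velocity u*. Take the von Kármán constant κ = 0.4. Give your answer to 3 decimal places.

u* ≈ 1.598 m/s

Log law: V(z) = (u*/κ) · ln(z/z₀) ⇒ u* = κ · V / ln(z/z₀)
u* = 0.4 × 10.8 / ln(9.6/0.643) = 0.4 × 10.8 / 2.7034
   = 4.3200 / 2.7034 = 1.5980 m/s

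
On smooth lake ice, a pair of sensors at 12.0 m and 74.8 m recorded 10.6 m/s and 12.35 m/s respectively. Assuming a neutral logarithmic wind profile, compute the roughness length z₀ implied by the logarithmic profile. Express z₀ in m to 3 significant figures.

Log law: V(z) ∝ ln(z/z₀). With r = V₁/V₂ = 10.6/12.35 = 0.85830,
r · ln(z₂/z₀) = ln(z₁/z₀) ⇒ ln z₀ = (ln z₁ − r·ln z₂)/(1 − r)
ln z₀ = (2.48491 − 0.85830×4.31482) / 0.14170 = -8.5991
z₀ = exp(-8.5991) = 0.0001843 m

z₀ ≈ 0.000184 m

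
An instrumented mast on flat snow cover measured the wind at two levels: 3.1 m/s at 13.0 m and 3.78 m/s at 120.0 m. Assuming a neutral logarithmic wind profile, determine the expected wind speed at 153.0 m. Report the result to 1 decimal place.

Log law: V ∝ ln(z/z₀). From the pair, with r = V₁/V₂ = 0.82011,
ln z₀ = (ln z₁ − r·ln z₂)/(1 − r) = (2.5649 − 0.82011×4.7875)/0.17989 = -7.5672 → z₀ = 0.0005171 m
V₃ = V₁ · ln(z₃/z₀)/ln(z₁/z₀) = 3.1 × 12.5977/10.1322 = 3.8543 m/s

3.9 m/s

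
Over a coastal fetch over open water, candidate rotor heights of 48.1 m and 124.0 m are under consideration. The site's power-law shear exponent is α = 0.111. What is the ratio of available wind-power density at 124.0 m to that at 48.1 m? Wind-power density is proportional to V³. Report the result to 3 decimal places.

1.371

Speed ratio: V_B/V_A = (z_B/z_A)^α = (124.0/48.1)^0.111 = (2.5780)^0.111 = 1.11084
Power-density ratio: P_B/P_A = (V_B/V_A)³ = (1.11084)³ = 1.37074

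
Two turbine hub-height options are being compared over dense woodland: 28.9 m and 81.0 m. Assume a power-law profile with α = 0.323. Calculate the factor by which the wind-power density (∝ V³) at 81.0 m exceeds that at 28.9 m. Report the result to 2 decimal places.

2.71

Speed ratio: V_B/V_A = (z_B/z_A)^α = (81.0/28.9)^0.323 = (2.8028)^0.323 = 1.39499
Power-density ratio: P_B/P_A = (V_B/V_A)³ = (1.39499)³ = 2.71464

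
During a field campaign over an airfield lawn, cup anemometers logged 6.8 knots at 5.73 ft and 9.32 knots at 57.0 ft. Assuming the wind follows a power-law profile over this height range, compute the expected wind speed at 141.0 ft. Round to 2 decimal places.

10.55 knots

First find α: α = ln(V₂/V₁)/ln(z₂/z₁) = ln(9.32/6.8)/ln(57.0/5.73) = 0.31524/2.29734 = 0.1372
Extrapolate from 57.0 ft to 141.0 ft: V₃ = 9.32 × (141.0/57.0)^0.1372 = 9.32 × 1.1323 = 10.5534 knots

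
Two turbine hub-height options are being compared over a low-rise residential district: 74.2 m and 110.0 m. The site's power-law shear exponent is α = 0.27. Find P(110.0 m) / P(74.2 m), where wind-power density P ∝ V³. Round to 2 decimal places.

1.38

Speed ratio: V_B/V_A = (z_B/z_A)^α = (110.0/74.2)^0.27 = (1.4825)^0.27 = 1.11216
Power-density ratio: P_B/P_A = (V_B/V_A)³ = (1.11216)³ = 1.37563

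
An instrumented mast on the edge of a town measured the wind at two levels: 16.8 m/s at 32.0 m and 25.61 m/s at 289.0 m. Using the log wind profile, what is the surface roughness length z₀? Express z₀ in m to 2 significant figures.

Log law: V(z) ∝ ln(z/z₀). With r = V₁/V₂ = 16.8/25.61 = 0.65599,
r · ln(z₂/z₀) = ln(z₁/z₀) ⇒ ln z₀ = (ln z₁ − r·ln z₂)/(1 − r)
ln z₀ = (3.46574 − 0.65599×5.66643) / 0.34401 = -0.7308
z₀ = exp(-0.7308) = 0.4815 m

z₀ ≈ 0.48 m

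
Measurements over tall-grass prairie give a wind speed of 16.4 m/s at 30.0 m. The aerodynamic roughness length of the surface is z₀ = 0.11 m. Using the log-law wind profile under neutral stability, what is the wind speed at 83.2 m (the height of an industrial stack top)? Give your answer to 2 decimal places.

Log law: V(z) ∝ ln(z/z₀), so V₂/V₁ = ln(z₂/z₀) / ln(z₁/z₀).
ln(83.2/0.11) = 6.6285, ln(30.0/0.11) = 5.6085
V₂ = 16.4 × 6.6285/5.6085 = 16.4 × 1.1819 = 19.3828 m/s

19.38 m/s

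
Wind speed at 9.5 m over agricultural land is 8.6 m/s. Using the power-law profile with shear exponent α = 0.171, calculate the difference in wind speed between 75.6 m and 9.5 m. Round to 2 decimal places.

3.66 m/s

Power law: V₂ = V₁ · (z₂/z₁)^α = 8.6 × (7.9579)^0.171 = 12.2613 m/s
ΔV = 12.2613 − 8.6 = 3.6613 m/s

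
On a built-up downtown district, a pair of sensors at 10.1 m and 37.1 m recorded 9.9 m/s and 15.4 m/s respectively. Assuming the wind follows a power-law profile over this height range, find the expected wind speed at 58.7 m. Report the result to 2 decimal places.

18.00 m/s

First find α: α = ln(V₂/V₁)/ln(z₂/z₁) = ln(15.4/9.9)/ln(37.1/10.1) = 0.44183/1.30108 = 0.3396
Extrapolate from 37.1 m to 58.7 m: V₃ = 15.4 × (58.7/37.1)^0.3396 = 15.4 × 1.1686 = 17.9965 m/s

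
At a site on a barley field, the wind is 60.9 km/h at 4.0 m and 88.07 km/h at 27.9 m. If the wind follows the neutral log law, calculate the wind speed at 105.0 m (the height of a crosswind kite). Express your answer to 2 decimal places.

106.61 km/h

Log law: V ∝ ln(z/z₀). From the pair, with r = V₁/V₂ = 0.69150,
ln z₀ = (ln z₁ − r·ln z₂)/(1 − r) = (1.3863 − 0.69150×3.3286)/0.30850 = -2.9673 → z₀ = 0.05144 m
V₃ = V₁ · ln(z₃/z₀)/ln(z₁/z₀) = 60.9 × 7.6213/4.3536 = 106.6092 km/h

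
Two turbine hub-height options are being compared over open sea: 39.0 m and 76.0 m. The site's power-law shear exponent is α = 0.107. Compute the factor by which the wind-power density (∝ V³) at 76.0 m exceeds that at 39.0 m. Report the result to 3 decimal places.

Speed ratio: V_B/V_A = (z_B/z_A)^α = (76.0/39.0)^0.107 = (1.9487)^0.107 = 1.07400
Power-density ratio: P_B/P_A = (V_B/V_A)³ = (1.07400)³ = 1.23882

1.239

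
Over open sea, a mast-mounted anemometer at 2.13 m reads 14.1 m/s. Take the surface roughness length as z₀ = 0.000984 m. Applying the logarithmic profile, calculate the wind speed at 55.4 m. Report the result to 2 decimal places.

Log law: V(z) ∝ ln(z/z₀), so V₂/V₁ = ln(z₂/z₀) / ln(z₁/z₀).
ln(55.4/0.000984) = 10.9385, ln(2.13/0.000984) = 7.6800
V₂ = 14.1 × 10.9385/7.6800 = 14.1 × 1.4243 = 20.0823 m/s

20.08 m/s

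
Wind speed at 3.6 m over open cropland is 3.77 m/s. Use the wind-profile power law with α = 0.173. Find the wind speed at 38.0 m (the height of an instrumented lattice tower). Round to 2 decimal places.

5.67 m/s

Power-law profile: V₂ = V₁ · (z₂/z₁)^α
V₂ = 3.77 × (38.0/3.6)^0.173 = 3.77 × (10.5556)^0.173
    = 3.77 × 1.5034 = 5.6677 m/s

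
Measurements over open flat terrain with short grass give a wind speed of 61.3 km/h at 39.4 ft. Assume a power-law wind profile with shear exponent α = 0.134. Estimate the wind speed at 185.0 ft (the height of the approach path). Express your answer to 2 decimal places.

Power-law profile: V₂ = V₁ · (z₂/z₁)^α
V₂ = 61.3 × (185.0/39.4)^0.134 = 61.3 × (4.6954)^0.134
    = 61.3 × 1.2303 = 75.4163 km/h

75.42 km/h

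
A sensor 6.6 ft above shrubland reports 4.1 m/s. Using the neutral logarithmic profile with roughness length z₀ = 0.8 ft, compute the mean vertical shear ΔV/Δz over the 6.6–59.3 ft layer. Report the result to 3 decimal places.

0.081 m/s/ft

Log law: V₂ = V₁ · ln(z₂/z₀)/ln(z₁/z₀) = 4.1 × 4.3058/2.1102 = 8.3658 m/s
ΔV/Δz = (8.3658 − 4.1)/(59.3 − 6.6) = 4.2658/52.7000 = 0.08094 m/s/ft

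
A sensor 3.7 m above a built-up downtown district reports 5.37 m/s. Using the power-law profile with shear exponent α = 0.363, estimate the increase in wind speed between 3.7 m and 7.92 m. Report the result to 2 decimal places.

1.71 m/s

Power law: V₂ = V₁ · (z₂/z₁)^α = 5.37 × (2.1405)^0.363 = 7.0787 m/s
ΔV = 7.0787 − 5.37 = 1.7087 m/s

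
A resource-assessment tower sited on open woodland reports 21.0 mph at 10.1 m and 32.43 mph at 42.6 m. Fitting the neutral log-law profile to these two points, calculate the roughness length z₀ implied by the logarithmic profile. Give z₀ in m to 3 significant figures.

Log law: V(z) ∝ ln(z/z₀). With r = V₁/V₂ = 21.0/32.43 = 0.64755,
r · ln(z₂/z₀) = ln(z₁/z₀) ⇒ ln z₀ = (ln z₁ − r·ln z₂)/(1 − r)
ln z₀ = (2.31254 − 0.64755×3.75185) / 0.35245 = -0.3319
z₀ = exp(-0.3319) = 0.7176 m

z₀ ≈ 0.718 m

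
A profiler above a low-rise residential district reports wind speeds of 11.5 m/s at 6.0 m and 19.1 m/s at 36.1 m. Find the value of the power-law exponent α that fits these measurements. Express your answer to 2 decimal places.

Power law: V₂/V₁ = (z₂/z₁)^α ⇒ α = ln(V₂/V₁) / ln(z₂/z₁)
α = ln(19.1/11.5) / ln(36.1/6.0) = ln(1.6609) / ln(6.0167)
  = 0.50734 / 1.79453 = 0.28271

α ≈ 0.28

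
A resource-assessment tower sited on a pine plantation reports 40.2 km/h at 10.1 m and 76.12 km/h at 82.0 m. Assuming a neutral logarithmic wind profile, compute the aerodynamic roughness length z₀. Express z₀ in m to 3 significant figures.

z₀ ≈ 0.969 m

Log law: V(z) ∝ ln(z/z₀). With r = V₁/V₂ = 40.2/76.12 = 0.52811,
r · ln(z₂/z₀) = ln(z₁/z₀) ⇒ ln z₀ = (ln z₁ − r·ln z₂)/(1 − r)
ln z₀ = (2.31254 − 0.52811×4.40672) / 0.47189 = -0.0312
z₀ = exp(-0.0312) = 0.9693 m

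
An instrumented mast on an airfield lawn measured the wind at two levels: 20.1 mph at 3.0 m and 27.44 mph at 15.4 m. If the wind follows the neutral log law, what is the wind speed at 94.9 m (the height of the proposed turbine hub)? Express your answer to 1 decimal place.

35.6 mph

Log law: V ∝ ln(z/z₀). From the pair, with r = V₁/V₂ = 0.73251,
ln z₀ = (ln z₁ − r·ln z₂)/(1 − r) = (1.0986 − 0.73251×2.7344)/0.26749 = -3.3808 → z₀ = 0.03402 m
V₃ = V₁ · ln(z₃/z₀)/ln(z₁/z₀) = 20.1 × 7.9336/4.4794 = 35.5998 mph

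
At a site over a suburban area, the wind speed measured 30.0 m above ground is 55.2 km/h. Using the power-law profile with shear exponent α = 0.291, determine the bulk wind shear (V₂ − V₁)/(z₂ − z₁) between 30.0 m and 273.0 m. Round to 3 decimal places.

Power law: V₂ = V₁ · (z₂/z₁)^α = 55.2 × (9.1000)^0.291 = 104.9591 km/h
ΔV/Δz = (104.9591 − 55.2)/(273.0 − 30.0) = 49.7591/243.0000 = 0.20477 km/h/m

0.205 km/h/m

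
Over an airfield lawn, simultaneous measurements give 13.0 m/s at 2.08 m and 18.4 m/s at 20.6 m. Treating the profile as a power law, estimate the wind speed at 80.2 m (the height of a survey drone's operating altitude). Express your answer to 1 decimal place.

22.6 m/s

First find α: α = ln(V₂/V₁)/ln(z₂/z₁) = ln(18.4/13.0)/ln(20.6/2.08) = 0.34740/2.29292 = 0.1515
Extrapolate from 20.6 m to 80.2 m: V₃ = 18.4 × (80.2/20.6)^0.1515 = 18.4 × 1.2287 = 22.6076 m/s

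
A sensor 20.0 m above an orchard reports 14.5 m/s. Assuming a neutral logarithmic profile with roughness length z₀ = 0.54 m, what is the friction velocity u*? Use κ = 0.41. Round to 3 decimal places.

u* ≈ 1.646 m/s

Log law: V(z) = (u*/κ) · ln(z/z₀) ⇒ u* = κ · V / ln(z/z₀)
u* = 0.41 × 14.5 / ln(20.0/0.54) = 0.41 × 14.5 / 3.6119
   = 5.9450 / 3.6119 = 1.6459 m/s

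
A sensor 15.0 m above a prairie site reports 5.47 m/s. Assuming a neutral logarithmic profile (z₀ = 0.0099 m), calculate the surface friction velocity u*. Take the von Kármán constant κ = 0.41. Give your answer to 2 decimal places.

Log law: V(z) = (u*/κ) · ln(z/z₀) ⇒ u* = κ · V / ln(z/z₀)
u* = 0.41 × 5.47 / ln(15.0/0.0099) = 0.41 × 5.47 / 7.3233
   = 2.2427 / 7.3233 = 0.3062 m/s

u* ≈ 0.31 m/s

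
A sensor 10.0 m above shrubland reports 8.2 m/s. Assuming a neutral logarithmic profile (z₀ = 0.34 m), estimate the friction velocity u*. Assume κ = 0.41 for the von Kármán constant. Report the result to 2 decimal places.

Log law: V(z) = (u*/κ) · ln(z/z₀) ⇒ u* = κ · V / ln(z/z₀)
u* = 0.41 × 8.2 / ln(10.0/0.34) = 0.41 × 8.2 / 3.3814
   = 3.3620 / 3.3814 = 0.9943 m/s

u* ≈ 0.99 m/s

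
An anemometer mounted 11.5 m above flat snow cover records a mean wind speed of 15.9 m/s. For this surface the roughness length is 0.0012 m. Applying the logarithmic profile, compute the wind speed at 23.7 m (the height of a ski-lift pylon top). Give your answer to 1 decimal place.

Log law: V(z) ∝ ln(z/z₀), so V₂/V₁ = ln(z₂/z₀) / ln(z₁/z₀).
ln(23.7/0.0012) = 9.8909, ln(11.5/0.0012) = 9.1678
V₂ = 15.9 × 9.8909/9.1678 = 15.9 × 1.0789 = 17.1541 m/s

17.2 m/s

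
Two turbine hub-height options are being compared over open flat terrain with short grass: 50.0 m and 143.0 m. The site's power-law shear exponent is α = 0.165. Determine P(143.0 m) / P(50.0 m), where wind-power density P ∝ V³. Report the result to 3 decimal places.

Speed ratio: V_B/V_A = (z_B/z_A)^α = (143.0/50.0)^0.165 = (2.8600)^0.165 = 1.18932
Power-density ratio: P_B/P_A = (V_B/V_A)³ = (1.18932)³ = 1.68229

1.682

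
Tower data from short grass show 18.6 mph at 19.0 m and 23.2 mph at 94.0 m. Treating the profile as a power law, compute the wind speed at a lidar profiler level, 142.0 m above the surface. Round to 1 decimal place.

First find α: α = ln(V₂/V₁)/ln(z₂/z₁) = ln(23.2/18.6)/ln(94.0/19.0) = 0.22099/1.59886 = 0.1382
Extrapolate from 94.0 m to 142.0 m: V₃ = 23.2 × (142.0/94.0)^0.1382 = 23.2 × 1.0587 = 24.5613 mph

24.6 mph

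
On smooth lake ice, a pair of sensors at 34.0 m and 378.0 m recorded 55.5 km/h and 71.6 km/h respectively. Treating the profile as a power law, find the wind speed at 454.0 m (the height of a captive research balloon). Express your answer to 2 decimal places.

73.00 km/h

First find α: α = ln(V₂/V₁)/ln(z₂/z₁) = ln(71.6/55.5)/ln(378.0/34.0) = 0.25471/2.40853 = 0.1058
Extrapolate from 378.0 m to 454.0 m: V₃ = 71.6 × (454.0/378.0)^0.1058 = 71.6 × 1.0196 = 73.0007 km/h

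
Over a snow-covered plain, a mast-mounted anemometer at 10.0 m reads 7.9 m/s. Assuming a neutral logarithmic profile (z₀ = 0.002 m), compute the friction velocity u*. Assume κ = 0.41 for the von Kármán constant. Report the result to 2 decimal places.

u* ≈ 0.38 m/s

Log law: V(z) = (u*/κ) · ln(z/z₀) ⇒ u* = κ · V / ln(z/z₀)
u* = 0.41 × 7.9 / ln(10.0/0.002) = 0.41 × 7.9 / 8.5172
   = 3.2390 / 8.5172 = 0.3803 m/s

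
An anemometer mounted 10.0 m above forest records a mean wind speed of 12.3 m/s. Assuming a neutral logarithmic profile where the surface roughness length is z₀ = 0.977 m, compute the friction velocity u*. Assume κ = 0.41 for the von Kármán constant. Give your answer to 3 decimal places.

u* ≈ 2.168 m/s

Log law: V(z) = (u*/κ) · ln(z/z₀) ⇒ u* = κ · V / ln(z/z₀)
u* = 0.41 × 12.3 / ln(10.0/0.977) = 0.41 × 12.3 / 2.3259
   = 5.0430 / 2.3259 = 2.1682 m/s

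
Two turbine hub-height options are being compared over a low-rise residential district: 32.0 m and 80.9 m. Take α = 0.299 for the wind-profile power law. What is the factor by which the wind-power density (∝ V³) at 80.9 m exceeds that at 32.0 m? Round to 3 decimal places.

2.298

Speed ratio: V_B/V_A = (z_B/z_A)^α = (80.9/32.0)^0.299 = (2.5281)^0.299 = 1.31958
Power-density ratio: P_B/P_A = (V_B/V_A)³ = (1.31958)³ = 2.29779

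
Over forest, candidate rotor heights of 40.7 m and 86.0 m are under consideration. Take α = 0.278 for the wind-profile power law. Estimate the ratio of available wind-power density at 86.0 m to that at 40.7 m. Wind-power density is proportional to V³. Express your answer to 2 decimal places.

1.87

Speed ratio: V_B/V_A = (z_B/z_A)^α = (86.0/40.7)^0.278 = (2.1130)^0.278 = 1.23119
Power-density ratio: P_B/P_A = (V_B/V_A)³ = (1.23119)³ = 1.86625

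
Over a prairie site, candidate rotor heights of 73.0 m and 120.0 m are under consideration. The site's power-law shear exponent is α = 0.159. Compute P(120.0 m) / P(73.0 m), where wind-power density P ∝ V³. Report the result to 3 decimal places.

1.268

Speed ratio: V_B/V_A = (z_B/z_A)^α = (120.0/73.0)^0.159 = (1.6438)^0.159 = 1.08223
Power-density ratio: P_B/P_A = (V_B/V_A)³ = (1.08223)³ = 1.26755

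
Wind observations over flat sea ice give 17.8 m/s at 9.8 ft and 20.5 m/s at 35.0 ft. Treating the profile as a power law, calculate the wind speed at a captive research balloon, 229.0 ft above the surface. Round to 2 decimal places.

25.25 m/s

First find α: α = ln(V₂/V₁)/ln(z₂/z₁) = ln(20.5/17.8)/ln(35.0/9.8) = 0.14123/1.27297 = 0.1109
Extrapolate from 35.0 ft to 229.0 ft: V₃ = 20.5 × (229.0/35.0)^0.1109 = 20.5 × 1.2317 = 25.2498 m/s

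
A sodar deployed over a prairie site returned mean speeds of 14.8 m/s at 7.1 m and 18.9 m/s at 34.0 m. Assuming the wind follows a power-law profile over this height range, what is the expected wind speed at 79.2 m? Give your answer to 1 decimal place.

First find α: α = ln(V₂/V₁)/ln(z₂/z₁) = ln(18.9/14.8)/ln(34.0/7.1) = 0.24453/1.56627 = 0.1561
Extrapolate from 34.0 m to 79.2 m: V₃ = 18.9 × (79.2/34.0)^0.1561 = 18.9 × 1.1411 = 21.5674 m/s

21.6 m/s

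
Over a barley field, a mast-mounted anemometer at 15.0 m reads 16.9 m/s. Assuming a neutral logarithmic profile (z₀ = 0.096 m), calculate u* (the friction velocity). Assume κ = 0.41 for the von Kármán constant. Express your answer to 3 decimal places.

u* ≈ 1.372 m/s

Log law: V(z) = (u*/κ) · ln(z/z₀) ⇒ u* = κ · V / ln(z/z₀)
u* = 0.41 × 16.9 / ln(15.0/0.096) = 0.41 × 16.9 / 5.0515
   = 6.9290 / 5.0515 = 1.3717 m/s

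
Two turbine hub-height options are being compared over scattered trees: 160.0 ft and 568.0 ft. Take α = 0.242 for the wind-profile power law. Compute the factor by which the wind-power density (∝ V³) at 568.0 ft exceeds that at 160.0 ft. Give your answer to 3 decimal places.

2.509

Speed ratio: V_B/V_A = (z_B/z_A)^α = (568.0/160.0)^0.242 = (3.5500)^0.242 = 1.35880
Power-density ratio: P_B/P_A = (V_B/V_A)³ = (1.35880)³ = 2.50880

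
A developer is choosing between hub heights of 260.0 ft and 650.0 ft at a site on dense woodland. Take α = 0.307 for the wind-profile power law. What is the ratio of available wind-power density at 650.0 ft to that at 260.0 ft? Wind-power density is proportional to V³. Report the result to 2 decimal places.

2.33

Speed ratio: V_B/V_A = (z_B/z_A)^α = (650.0/260.0)^0.307 = (2.5000)^0.307 = 1.32485
Power-density ratio: P_B/P_A = (V_B/V_A)³ = (1.32485)³ = 2.32543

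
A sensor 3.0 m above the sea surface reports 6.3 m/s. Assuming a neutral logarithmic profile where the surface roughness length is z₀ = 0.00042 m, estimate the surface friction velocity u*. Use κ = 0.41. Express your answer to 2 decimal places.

u* ≈ 0.29 m/s

Log law: V(z) = (u*/κ) · ln(z/z₀) ⇒ u* = κ · V / ln(z/z₀)
u* = 0.41 × 6.3 / ln(3.0/0.00042) = 0.41 × 6.3 / 8.8739
   = 2.5830 / 8.8739 = 0.2911 m/s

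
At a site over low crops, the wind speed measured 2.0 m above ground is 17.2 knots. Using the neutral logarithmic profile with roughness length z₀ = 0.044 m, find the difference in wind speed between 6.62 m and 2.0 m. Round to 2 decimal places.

Log law: V₂ = V₁ · ln(z₂/z₀)/ln(z₁/z₀) = 17.2 × 5.0137/3.8167 = 22.5940 knots
ΔV = 22.5940 − 17.2 = 5.3940 knots

5.39 knots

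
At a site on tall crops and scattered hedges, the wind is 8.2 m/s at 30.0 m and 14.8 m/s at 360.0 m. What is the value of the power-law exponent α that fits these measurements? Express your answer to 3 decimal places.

Power law: V₂/V₁ = (z₂/z₁)^α ⇒ α = ln(V₂/V₁) / ln(z₂/z₁)
α = ln(14.8/8.2) / ln(360.0/30.0) = ln(1.8049) / ln(12.0000)
  = 0.59049 / 2.48491 = 0.23763

α ≈ 0.238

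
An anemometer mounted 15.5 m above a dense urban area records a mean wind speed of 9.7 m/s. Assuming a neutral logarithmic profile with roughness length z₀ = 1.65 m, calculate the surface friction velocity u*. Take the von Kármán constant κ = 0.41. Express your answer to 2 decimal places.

u* ≈ 1.78 m/s

Log law: V(z) = (u*/κ) · ln(z/z₀) ⇒ u* = κ · V / ln(z/z₀)
u* = 0.41 × 9.7 / ln(15.5/1.65) = 0.41 × 9.7 / 2.2401
   = 3.9770 / 2.2401 = 1.7754 m/s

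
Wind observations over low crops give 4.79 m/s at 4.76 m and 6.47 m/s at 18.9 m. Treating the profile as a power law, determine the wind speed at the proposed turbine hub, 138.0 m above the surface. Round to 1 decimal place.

First find α: α = ln(V₂/V₁)/ln(z₂/z₁) = ln(6.47/4.79)/ln(18.9/4.76) = 0.30065/1.37891 = 0.2180
Extrapolate from 18.9 m to 138.0 m: V₃ = 6.47 × (138.0/18.9)^0.2180 = 6.47 × 1.5426 = 9.9806 m/s

10.0 m/s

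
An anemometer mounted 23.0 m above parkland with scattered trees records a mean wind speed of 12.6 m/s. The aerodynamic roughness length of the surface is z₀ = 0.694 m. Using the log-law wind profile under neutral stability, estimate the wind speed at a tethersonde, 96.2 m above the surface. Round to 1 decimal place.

Log law: V(z) ∝ ln(z/z₀), so V₂/V₁ = ln(z₂/z₀) / ln(z₁/z₀).
ln(96.2/0.694) = 4.9317, ln(23.0/0.694) = 3.5008
V₂ = 12.6 × 4.9317/3.5008 = 12.6 × 1.4087 = 17.7502 m/s

17.8 m/s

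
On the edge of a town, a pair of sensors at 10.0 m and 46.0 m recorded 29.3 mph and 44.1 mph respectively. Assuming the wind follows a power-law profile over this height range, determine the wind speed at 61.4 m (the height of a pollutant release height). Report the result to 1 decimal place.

47.6 mph

First find α: α = ln(V₂/V₁)/ln(z₂/z₁) = ln(44.1/29.3)/ln(46.0/10.0) = 0.40887/1.52606 = 0.2679
Extrapolate from 46.0 m to 61.4 m: V₃ = 44.1 × (61.4/46.0)^0.2679 = 44.1 × 1.0804 = 47.6474 mph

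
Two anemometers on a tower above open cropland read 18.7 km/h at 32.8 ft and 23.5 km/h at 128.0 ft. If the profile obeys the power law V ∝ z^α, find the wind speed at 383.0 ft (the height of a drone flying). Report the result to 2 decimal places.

28.24 km/h

First find α: α = ln(V₂/V₁)/ln(z₂/z₁) = ln(23.5/18.7)/ln(128.0/32.8) = 0.22848/1.36160 = 0.1678
Extrapolate from 128.0 ft to 383.0 ft: V₃ = 23.5 × (383.0/128.0)^0.1678 = 23.5 × 1.2019 = 28.2448 km/h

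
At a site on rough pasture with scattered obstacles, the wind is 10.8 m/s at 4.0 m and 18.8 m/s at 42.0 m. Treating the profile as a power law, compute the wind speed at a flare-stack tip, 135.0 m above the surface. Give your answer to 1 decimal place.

24.8 m/s

First find α: α = ln(V₂/V₁)/ln(z₂/z₁) = ln(18.8/10.8)/ln(42.0/4.0) = 0.55431/2.35138 = 0.2357
Extrapolate from 42.0 m to 135.0 m: V₃ = 18.8 × (135.0/42.0)^0.2357 = 18.8 × 1.3169 = 24.7570 m/s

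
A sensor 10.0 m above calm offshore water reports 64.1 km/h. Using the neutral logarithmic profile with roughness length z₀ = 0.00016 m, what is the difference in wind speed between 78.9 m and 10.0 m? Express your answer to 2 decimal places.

11.99 km/h

Log law: V₂ = V₁ · ln(z₂/z₀)/ln(z₁/z₀) = 64.1 × 13.1085/11.0429 = 76.0900 km/h
ΔV = 76.0900 − 64.1 = 11.9900 km/h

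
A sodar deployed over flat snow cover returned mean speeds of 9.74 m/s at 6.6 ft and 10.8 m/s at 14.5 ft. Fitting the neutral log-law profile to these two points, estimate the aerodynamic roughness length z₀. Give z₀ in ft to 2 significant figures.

z₀ ≈ 0.0048 ft

Log law: V(z) ∝ ln(z/z₀). With r = V₁/V₂ = 9.74/10.8 = 0.90185,
r · ln(z₂/z₀) = ln(z₁/z₀) ⇒ ln z₀ = (ln z₁ − r·ln z₂)/(1 − r)
ln z₀ = (1.88707 − 0.90185×2.67415) / 0.09815 = -5.3451
z₀ = exp(-5.3451) = 0.004771 ft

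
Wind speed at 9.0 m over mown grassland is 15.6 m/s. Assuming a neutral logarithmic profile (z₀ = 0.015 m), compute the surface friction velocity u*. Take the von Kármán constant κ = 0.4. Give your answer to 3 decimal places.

Log law: V(z) = (u*/κ) · ln(z/z₀) ⇒ u* = κ · V / ln(z/z₀)
u* = 0.4 × 15.6 / ln(9.0/0.015) = 0.4 × 15.6 / 6.3969
   = 6.2400 / 6.3969 = 0.9755 m/s

u* ≈ 0.975 m/s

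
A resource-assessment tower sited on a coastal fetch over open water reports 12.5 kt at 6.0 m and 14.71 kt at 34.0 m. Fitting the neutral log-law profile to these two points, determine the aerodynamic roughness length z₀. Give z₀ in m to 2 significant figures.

Log law: V(z) ∝ ln(z/z₀). With r = V₁/V₂ = 12.5/14.71 = 0.84976,
r · ln(z₂/z₀) = ln(z₁/z₀) ⇒ ln z₀ = (ln z₁ − r·ln z₂)/(1 − r)
ln z₀ = (1.79176 − 0.84976×3.52636) / 0.15024 = -8.0193
z₀ = exp(-8.0193) = 0.0003290 m

z₀ ≈ 0.00033 m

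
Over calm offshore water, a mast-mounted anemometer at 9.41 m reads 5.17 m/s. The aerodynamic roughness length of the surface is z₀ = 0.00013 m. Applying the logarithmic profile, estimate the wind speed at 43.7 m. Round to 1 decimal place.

5.9 m/s

Log law: V(z) ∝ ln(z/z₀), so V₂/V₁ = ln(z₂/z₀) / ln(z₁/z₀).
ln(43.7/0.00013) = 12.7253, ln(9.41/0.00013) = 11.1897
V₂ = 5.17 × 12.7253/11.1897 = 5.17 × 1.1372 = 5.8795 m/s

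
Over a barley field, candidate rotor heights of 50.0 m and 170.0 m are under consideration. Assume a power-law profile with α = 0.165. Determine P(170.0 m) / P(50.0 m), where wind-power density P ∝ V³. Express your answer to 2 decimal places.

1.83

Speed ratio: V_B/V_A = (z_B/z_A)^α = (170.0/50.0)^0.165 = (3.4000)^0.165 = 1.22375
Power-density ratio: P_B/P_A = (V_B/V_A)³ = (1.22375)³ = 1.83266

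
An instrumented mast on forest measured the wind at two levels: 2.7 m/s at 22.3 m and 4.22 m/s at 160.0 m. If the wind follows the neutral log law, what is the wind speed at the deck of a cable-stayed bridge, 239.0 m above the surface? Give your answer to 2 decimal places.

4.53 m/s

Log law: V ∝ ln(z/z₀). From the pair, with r = V₁/V₂ = 0.63981,
ln z₀ = (ln z₁ − r·ln z₂)/(1 − r) = (3.1046 − 0.63981×5.0752)/0.36019 = -0.3958 → z₀ = 0.6731 m
V₃ = V₁ · ln(z₃/z₀)/ln(z₁/z₀) = 2.7 × 5.8723/3.5004 = 4.5295 m/s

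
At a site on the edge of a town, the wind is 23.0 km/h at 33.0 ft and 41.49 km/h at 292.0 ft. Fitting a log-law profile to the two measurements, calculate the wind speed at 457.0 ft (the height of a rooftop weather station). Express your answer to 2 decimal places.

45.29 km/h

Log law: V ∝ ln(z/z₀). From the pair, with r = V₁/V₂ = 0.55435,
ln z₀ = (ln z₁ − r·ln z₂)/(1 − r) = (3.4965 − 0.55435×5.6768)/0.44565 = 0.7845 → z₀ = 2.191 ft
V₃ = V₁ · ln(z₃/z₀)/ln(z₁/z₀) = 23.0 × 5.3402/2.7120 = 45.2888 km/h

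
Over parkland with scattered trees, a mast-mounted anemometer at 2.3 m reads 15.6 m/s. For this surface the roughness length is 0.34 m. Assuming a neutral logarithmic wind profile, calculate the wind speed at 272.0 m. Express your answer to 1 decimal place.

Log law: V(z) ∝ ln(z/z₀), so V₂/V₁ = ln(z₂/z₀) / ln(z₁/z₀).
ln(272.0/0.34) = 6.6846, ln(2.3/0.34) = 1.9117
V₂ = 15.6 × 6.6846/1.9117 = 15.6 × 3.4967 = 54.5477 m/s

54.5 m/s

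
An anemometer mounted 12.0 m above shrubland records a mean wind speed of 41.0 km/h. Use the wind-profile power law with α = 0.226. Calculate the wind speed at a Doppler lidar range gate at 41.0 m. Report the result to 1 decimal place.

54.1 km/h

Power-law profile: V₂ = V₁ · (z₂/z₁)^α
V₂ = 41.0 × (41.0/12.0)^0.226 = 41.0 × (3.4167)^0.226
    = 41.0 × 1.3201 = 54.1225 km/h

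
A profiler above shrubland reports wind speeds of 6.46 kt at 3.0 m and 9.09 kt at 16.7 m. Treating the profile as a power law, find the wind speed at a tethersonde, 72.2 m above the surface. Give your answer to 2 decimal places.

First find α: α = ln(V₂/V₁)/ln(z₂/z₁) = ln(9.09/6.46)/ln(16.7/3.0) = 0.34155/1.71680 = 0.1989
Extrapolate from 16.7 m to 72.2 m: V₃ = 9.09 × (72.2/16.7)^0.1989 = 9.09 × 1.3381 = 12.1634 kt

12.16 kt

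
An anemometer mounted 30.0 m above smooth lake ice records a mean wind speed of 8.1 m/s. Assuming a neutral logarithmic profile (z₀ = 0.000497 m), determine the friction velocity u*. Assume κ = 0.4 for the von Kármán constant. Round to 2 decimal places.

u* ≈ 0.29 m/s

Log law: V(z) = (u*/κ) · ln(z/z₀) ⇒ u* = κ · V / ln(z/z₀)
u* = 0.4 × 8.1 / ln(30.0/0.000497) = 0.4 × 8.1 / 11.0081
   = 3.2400 / 11.0081 = 0.2943 m/s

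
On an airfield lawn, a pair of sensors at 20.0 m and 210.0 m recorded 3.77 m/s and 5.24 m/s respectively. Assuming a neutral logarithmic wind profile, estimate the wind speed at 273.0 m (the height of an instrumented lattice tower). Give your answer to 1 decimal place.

Log law: V ∝ ln(z/z₀). From the pair, with r = V₁/V₂ = 0.71947,
ln z₀ = (ln z₁ − r·ln z₂)/(1 − r) = (2.9957 − 0.71947×5.3471)/0.28053 = -3.0347 → z₀ = 0.04809 m
V₃ = V₁ · ln(z₃/z₀)/ln(z₁/z₀) = 3.77 × 8.6441/6.0304 = 5.4040 m/s

5.4 m/s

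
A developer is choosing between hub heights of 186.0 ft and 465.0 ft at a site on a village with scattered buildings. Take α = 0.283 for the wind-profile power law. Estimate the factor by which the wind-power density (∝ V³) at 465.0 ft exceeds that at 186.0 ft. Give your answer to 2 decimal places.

2.18

Speed ratio: V_B/V_A = (z_B/z_A)^α = (465.0/186.0)^0.283 = (2.5000)^0.283 = 1.29604
Power-density ratio: P_B/P_A = (V_B/V_A)³ = (1.29604)³ = 2.17696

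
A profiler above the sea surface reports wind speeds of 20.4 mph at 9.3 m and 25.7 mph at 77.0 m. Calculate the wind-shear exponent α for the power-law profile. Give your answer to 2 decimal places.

α ≈ 0.11

Power law: V₂/V₁ = (z₂/z₁)^α ⇒ α = ln(V₂/V₁) / ln(z₂/z₁)
α = ln(25.7/20.4) / ln(77.0/9.3) = ln(1.2598) / ln(8.2796)
  = 0.23096 / 2.11379 = 0.10926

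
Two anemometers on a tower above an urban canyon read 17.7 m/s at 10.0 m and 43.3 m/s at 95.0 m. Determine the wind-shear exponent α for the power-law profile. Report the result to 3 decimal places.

α ≈ 0.397

Power law: V₂/V₁ = (z₂/z₁)^α ⇒ α = ln(V₂/V₁) / ln(z₂/z₁)
α = ln(43.3/17.7) / ln(95.0/10.0) = ln(2.4463) / ln(9.5000)
  = 0.89459 / 2.25129 = 0.39737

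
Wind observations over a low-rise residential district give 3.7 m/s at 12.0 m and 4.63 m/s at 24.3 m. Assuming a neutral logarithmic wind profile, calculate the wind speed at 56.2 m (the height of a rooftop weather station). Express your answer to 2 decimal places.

Log law: V ∝ ln(z/z₀). From the pair, with r = V₁/V₂ = 0.79914,
ln z₀ = (ln z₁ − r·ln z₂)/(1 − r) = (2.4849 − 0.79914×3.1905)/0.20086 = -0.3222 → z₀ = 0.7246 m
V₃ = V₁ · ln(z₃/z₀)/ln(z₁/z₀) = 3.7 × 4.3511/2.8071 = 5.7351 m/s

5.74 m/s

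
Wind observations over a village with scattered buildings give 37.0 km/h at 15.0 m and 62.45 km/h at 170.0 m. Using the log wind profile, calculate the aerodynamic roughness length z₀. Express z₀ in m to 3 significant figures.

z₀ ≈ 0.440 m

Log law: V(z) ∝ ln(z/z₀). With r = V₁/V₂ = 37.0/62.45 = 0.59247,
r · ln(z₂/z₀) = ln(z₁/z₀) ⇒ ln z₀ = (ln z₁ − r·ln z₂)/(1 − r)
ln z₀ = (2.70805 − 0.59247×5.13580) / 0.40753 = -0.8215
z₀ = exp(-0.8215) = 0.4398 m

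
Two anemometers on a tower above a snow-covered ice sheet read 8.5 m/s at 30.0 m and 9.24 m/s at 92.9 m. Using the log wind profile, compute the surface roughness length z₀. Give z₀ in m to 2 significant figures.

z₀ ≈ 0.000069 m

Log law: V(z) ∝ ln(z/z₀). With r = V₁/V₂ = 8.5/9.24 = 0.91991,
r · ln(z₂/z₀) = ln(z₁/z₀) ⇒ ln z₀ = (ln z₁ − r·ln z₂)/(1 − r)
ln z₀ = (3.40120 − 0.91991×4.53152) / 0.08009 = -9.5823
z₀ = exp(-9.5823) = 0.00006894 m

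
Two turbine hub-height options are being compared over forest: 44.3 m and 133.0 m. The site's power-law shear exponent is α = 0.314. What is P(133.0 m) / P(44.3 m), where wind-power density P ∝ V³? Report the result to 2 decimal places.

Speed ratio: V_B/V_A = (z_B/z_A)^α = (133.0/44.3)^0.314 = (3.0023)^0.314 = 1.41227
Power-density ratio: P_B/P_A = (V_B/V_A)³ = (1.41227)³ = 2.81680

2.82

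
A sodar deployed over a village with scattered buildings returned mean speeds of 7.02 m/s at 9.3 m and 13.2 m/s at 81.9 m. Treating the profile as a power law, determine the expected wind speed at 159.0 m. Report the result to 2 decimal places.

First find α: α = ln(V₂/V₁)/ln(z₂/z₁) = ln(13.2/7.02)/ln(81.9/9.3) = 0.63145/2.17548 = 0.2903
Extrapolate from 81.9 m to 159.0 m: V₃ = 13.2 × (159.0/81.9)^0.2903 = 13.2 × 1.2123 = 16.0030 m/s

16.00 m/s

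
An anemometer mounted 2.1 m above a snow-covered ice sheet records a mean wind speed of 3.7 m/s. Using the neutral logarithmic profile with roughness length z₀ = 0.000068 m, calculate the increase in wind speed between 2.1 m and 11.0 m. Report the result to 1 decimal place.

Log law: V₂ = V₁ · ln(z₂/z₀)/ln(z₁/z₀) = 3.7 × 11.9939/10.3379 = 4.2927 m/s
ΔV = 4.2927 − 3.7 = 0.5927 m/s

0.6 m/s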